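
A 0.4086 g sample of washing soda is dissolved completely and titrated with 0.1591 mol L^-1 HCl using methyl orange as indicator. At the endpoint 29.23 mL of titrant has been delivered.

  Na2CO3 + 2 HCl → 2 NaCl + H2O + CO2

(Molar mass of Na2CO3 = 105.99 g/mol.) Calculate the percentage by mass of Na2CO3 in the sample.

n(HCl) = 0.02923 L × 0.1591 mol/L = 4.650 × 10^-3 mol
From the 1:2 ratio, n(Na2CO3) = 1/2 × 4.650 × 10^-3 = 2.325 × 10^-3 mol
mass of Na2CO3 = 2.325 × 10^-3 × 105.99 g/mol = 0.2465 g
% Na2CO3 = 0.2465 / 0.4086 × 100 = 60.32 %

60.32 %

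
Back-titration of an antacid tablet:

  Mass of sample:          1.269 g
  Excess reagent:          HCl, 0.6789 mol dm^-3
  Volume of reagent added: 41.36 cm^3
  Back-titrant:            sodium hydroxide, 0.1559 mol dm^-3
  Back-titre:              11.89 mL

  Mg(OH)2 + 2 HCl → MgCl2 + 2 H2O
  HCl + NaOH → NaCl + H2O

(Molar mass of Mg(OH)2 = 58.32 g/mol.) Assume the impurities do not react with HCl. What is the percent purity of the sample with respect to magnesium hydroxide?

60.26 %

n(HCl) added = 0.04136 × 0.6789 = 0.02808 mol
n(NaOH) used in back-titration = 0.01189 × 0.1559 = 1.854 × 10^-3 mol
n(HCl) left over = 1.854 × 10^-3 mol (1:1 ratio)
n(HCl) consumed by analyte = 0.02808 − 1.854 × 10^-3 = 0.02623 mol
From the 1:2 ratio, n(Mg(OH)2) = 1/2 × 0.02623 = 0.01311 mol
mass of Mg(OH)2 = 0.01311 × 58.32 = 0.7647 g
% Mg(OH)2 = 0.7647 / 1.269 × 100 = 60.26 %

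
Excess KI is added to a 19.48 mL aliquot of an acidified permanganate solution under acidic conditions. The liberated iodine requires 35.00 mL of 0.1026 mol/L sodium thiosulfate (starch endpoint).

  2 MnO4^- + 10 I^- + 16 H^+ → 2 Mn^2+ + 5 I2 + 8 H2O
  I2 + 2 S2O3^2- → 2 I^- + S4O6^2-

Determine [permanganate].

0.03687 mol/L

n(S2O3^2-) = 0.03500 × 0.1026 = 3.591 × 10^-3 mol
n(I2) = n(S2O3^2-)/2 = 1.795 × 10^-3 mol
From the 2:5 ratio, n(MnO4^-) in the aliquot = 2/5 × 1.795 × 10^-3 = 7.182 × 10^-4 mol
[MnO4^-] = 7.182 × 10^-4 / 0.01948 = 0.03687 mol/L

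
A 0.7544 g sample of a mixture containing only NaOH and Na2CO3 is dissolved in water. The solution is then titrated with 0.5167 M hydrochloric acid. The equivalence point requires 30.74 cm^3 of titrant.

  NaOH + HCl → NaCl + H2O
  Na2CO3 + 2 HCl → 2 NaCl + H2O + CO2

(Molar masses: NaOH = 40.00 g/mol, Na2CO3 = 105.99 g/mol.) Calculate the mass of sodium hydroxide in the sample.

n(HCl) = 0.03074 × 0.5167 = 0.01588 mol
Let x = n(NaOH), y = n(Na2CO3).
Titrant: 1x + 2y = 0.01588;  mass: 40.00x + 105.99y = 0.7544
Solving, x = 6.721 × 10^-3 mol, y = 4.581 × 10^-3 mol
mass of NaOH = 6.721 × 10^-3 × 40.00 = 0.2688 g

0.2688 g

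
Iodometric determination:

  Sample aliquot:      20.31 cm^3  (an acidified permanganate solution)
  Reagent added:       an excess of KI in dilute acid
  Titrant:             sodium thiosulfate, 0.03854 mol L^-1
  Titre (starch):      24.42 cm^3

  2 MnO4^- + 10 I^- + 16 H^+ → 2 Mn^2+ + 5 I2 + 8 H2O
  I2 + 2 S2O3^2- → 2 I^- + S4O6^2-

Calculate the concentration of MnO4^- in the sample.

0.009268 mol/L

n(S2O3^2-) = 0.02442 × 0.03854 = 9.411 × 10^-4 mol
n(I2) = n(S2O3^2-)/2 = 4.706 × 10^-4 mol
From the 2:5 ratio, n(MnO4^-) in the aliquot = 2/5 × 4.706 × 10^-4 = 1.882 × 10^-4 mol
[MnO4^-] = 1.882 × 10^-4 / 0.02031 = 0.009268 mol/L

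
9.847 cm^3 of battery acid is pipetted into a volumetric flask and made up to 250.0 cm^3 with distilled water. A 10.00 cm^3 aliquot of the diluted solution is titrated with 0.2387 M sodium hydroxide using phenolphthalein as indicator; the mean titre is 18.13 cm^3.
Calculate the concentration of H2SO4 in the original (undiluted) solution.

H2SO4 + 2 NaOH → Na2SO4 + 2 H2O
n(NaOH) = 0.01813 × 0.2387 = 4.328 × 10^-3 mol
From the 1:2 ratio, n(H2SO4) in the aliquot = 1/2 × 4.328 × 10^-3 = 2.164 × 10^-3 mol
[H2SO4]_dilute = 2.164 × 10^-3 / 0.01000 = 0.2164 mol/L
Dilution factor = 250.0 / 9.847 = 25.39
[H2SO4]_stock = 0.2164 × 25.39 = 5.494 mol/L

5.494 M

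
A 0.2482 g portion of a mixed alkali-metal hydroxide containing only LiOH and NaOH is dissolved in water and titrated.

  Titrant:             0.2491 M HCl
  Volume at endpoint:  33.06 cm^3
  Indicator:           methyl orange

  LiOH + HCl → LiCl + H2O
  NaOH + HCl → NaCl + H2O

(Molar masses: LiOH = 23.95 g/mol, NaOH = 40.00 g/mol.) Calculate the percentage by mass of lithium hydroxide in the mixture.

n(HCl) = 0.03306 × 0.2491 = 8.235 × 10^-3 mol
Let x = n(LiOH), y = n(NaOH).
Titrant: 1x + 1y = 8.235 × 10^-3;  mass: 23.95x + 40.00y = 0.2482
Solving, x = 5.060 × 10^-3 mol, y = 3.175 × 10^-3 mol
mass of LiOH = 5.060 × 10^-3 × 23.95 = 0.1212 g
% LiOH = 0.1212 / 0.2482 × 100 = 48.82 %

48.82 %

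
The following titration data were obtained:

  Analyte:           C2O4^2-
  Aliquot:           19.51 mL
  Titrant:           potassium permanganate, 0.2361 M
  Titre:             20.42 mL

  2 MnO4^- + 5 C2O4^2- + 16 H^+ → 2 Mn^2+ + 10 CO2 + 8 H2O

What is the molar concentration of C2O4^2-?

0.6178 M

n(KMnO4) = 0.02042 L × 0.2361 mol/L = 4.821 × 10^-3 mol
From the 5:2 mole ratio, n(C2O4^2-) = 5/2 × 4.821 × 10^-3 = 0.01205 mol
[C2O4^2-] = 0.01205 mol / 0.01951 L = 0.6178 mol/L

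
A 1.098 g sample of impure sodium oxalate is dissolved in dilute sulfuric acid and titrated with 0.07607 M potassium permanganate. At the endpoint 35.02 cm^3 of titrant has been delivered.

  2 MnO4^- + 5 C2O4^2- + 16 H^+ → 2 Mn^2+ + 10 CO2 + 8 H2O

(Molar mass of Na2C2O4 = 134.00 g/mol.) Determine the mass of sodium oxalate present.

n(KMnO4) = 0.03502 L × 0.07607 mol/L = 2.664 × 10^-3 mol
From the 5:2 ratio, n(Na2C2O4) = 5/2 × 2.664 × 10^-3 = 6.660 × 10^-3 mol
mass of Na2C2O4 = 6.660 × 10^-3 × 134.00 g/mol = 0.8924 g

0.8924 g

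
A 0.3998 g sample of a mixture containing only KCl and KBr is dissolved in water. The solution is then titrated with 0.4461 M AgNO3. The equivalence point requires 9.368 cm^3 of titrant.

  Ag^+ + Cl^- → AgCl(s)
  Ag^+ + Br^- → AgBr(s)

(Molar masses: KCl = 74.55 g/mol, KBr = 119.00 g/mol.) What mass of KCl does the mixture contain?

n(AgNO3) = 0.009368 × 0.4461 = 4.179 × 10^-3 mol
Let x = n(KCl), y = n(KBr).
Titrant: 1x + 1y = 4.179 × 10^-3;  mass: 74.55x + 119.00y = 0.3998
Solving, x = 2.194 × 10^-3 mol, y = 1.985 × 10^-3 mol
mass of KCl = 2.194 × 10^-3 × 74.55 = 0.1635 g

0.1635 g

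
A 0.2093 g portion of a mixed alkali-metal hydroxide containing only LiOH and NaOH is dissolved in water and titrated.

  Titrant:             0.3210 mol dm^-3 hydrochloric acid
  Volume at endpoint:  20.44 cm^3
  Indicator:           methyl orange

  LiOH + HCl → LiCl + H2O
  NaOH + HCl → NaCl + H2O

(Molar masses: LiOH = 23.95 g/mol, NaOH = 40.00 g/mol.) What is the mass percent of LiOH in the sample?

37.89 %

n(HCl) = 0.02044 × 0.3210 = 6.561 × 10^-3 mol
Let x = n(LiOH), y = n(NaOH).
Titrant: 1x + 1y = 6.561 × 10^-3;  mass: 23.95x + 40.00y = 0.2093
Solving, x = 3.312 × 10^-3 mol, y = 3.250 × 10^-3 mol
mass of LiOH = 3.312 × 10^-3 × 23.95 = 0.07931 g
% LiOH = 0.07931 / 0.2093 × 100 = 37.89 %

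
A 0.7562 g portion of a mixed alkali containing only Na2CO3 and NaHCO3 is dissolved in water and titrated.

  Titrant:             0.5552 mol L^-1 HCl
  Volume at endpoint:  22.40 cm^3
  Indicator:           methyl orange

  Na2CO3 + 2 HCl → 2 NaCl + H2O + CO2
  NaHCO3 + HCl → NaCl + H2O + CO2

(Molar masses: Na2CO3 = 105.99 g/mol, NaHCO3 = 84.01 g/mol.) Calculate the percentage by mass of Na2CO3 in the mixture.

65.21 %

n(HCl) = 0.02240 × 0.5552 = 0.01244 mol
Let x = n(Na2CO3), y = n(NaHCO3).
Titrant: 2x + 1y = 0.01244;  mass: 105.99x + 84.01y = 0.7562
Solving, x = 4.652 × 10^-3 mol, y = 3.132 × 10^-3 mol
mass of Na2CO3 = 4.652 × 10^-3 × 105.99 = 0.4931 g
% Na2CO3 = 0.4931 / 0.7562 × 100 = 65.21 %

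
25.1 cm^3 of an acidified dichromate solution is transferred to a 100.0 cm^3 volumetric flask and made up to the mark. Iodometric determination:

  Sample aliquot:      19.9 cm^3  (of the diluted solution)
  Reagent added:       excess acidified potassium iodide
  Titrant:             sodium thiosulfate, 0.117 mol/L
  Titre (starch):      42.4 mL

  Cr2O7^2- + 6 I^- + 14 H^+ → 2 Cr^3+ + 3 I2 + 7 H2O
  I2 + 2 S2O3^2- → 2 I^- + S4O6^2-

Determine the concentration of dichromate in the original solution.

n(S2O3^2-) = 0.0424 × 0.117 = 4.96 × 10^-3 mol
n(I2) = n(S2O3^2-)/2 = 2.48 × 10^-3 mol
From the 1:3 ratio, n(Cr2O7^2-) in the aliquot = 1/3 × 2.48 × 10^-3 = 8.27 × 10^-4 mol
[Cr2O7^2-]_dilute = 8.27 × 10^-4 / 0.0199 = 0.0415 mol/L
[Cr2O7^2-]_original = 0.0415 × 100.0/25.1 = 0.166 mol/L

0.166 mol/L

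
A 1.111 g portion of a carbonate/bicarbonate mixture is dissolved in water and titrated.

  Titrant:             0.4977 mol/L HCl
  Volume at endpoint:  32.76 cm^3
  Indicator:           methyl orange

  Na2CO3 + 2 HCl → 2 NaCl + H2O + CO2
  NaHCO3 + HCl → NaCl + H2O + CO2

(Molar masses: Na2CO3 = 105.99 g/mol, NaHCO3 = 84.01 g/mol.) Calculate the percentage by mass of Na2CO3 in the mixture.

39.80 %

n(HCl) = 0.03276 × 0.4977 = 0.01630 mol
Let x = n(Na2CO3), y = n(NaHCO3).
Titrant: 2x + 1y = 0.01630;  mass: 105.99x + 84.01y = 1.111
Solving, x = 4.171 × 10^-3 mol, y = 7.962 × 10^-3 mol
mass of Na2CO3 = 4.171 × 10^-3 × 105.99 = 0.4421 g
% Na2CO3 = 0.4421 / 1.111 × 100 = 39.80 %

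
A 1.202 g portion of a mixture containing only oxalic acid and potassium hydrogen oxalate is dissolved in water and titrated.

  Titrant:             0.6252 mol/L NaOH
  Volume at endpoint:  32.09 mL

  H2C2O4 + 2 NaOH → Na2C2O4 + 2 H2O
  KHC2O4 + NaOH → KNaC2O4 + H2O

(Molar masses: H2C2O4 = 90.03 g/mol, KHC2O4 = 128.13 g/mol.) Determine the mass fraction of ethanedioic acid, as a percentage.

61.67 %

n(NaOH) = 0.03209 × 0.6252 = 0.02006 mol
Let x = n(H2C2O4), y = n(KHC2O4).
Titrant: 2x + 1y = 0.02006;  mass: 90.03x + 128.13y = 1.202
Solving, x = 8.233 × 10^-3 mol, y = 3.596 × 10^-3 mol
mass of H2C2O4 = 8.233 × 10^-3 × 90.03 = 0.7412 g
% H2C2O4 = 0.7412 / 1.202 × 100 = 61.67 %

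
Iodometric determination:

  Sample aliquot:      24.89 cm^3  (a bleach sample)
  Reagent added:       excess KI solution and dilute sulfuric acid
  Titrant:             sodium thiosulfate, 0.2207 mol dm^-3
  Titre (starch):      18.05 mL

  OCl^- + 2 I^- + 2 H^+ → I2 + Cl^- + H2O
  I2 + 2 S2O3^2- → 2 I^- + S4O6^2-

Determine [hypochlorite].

0.08002 mol/L

n(S2O3^2-) = 0.01805 × 0.2207 = 3.984 × 10^-3 mol
n(I2) = n(S2O3^2-)/2 = 1.992 × 10^-3 mol
n(OCl^-) in the aliquot = 1.992 × 10^-3 mol (1:1 ratio)
[OCl^-] = 1.992 × 10^-3 / 0.02489 = 0.08002 mol/L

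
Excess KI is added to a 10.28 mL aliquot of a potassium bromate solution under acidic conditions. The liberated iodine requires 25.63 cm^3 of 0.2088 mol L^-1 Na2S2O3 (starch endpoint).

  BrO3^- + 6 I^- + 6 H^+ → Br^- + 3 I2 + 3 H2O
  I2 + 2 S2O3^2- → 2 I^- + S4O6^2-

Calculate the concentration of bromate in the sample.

0.08676 mol/L

n(S2O3^2-) = 0.02563 × 0.2088 = 5.352 × 10^-3 mol
n(I2) = n(S2O3^2-)/2 = 2.676 × 10^-3 mol
From the 1:3 ratio, n(BrO3^-) in the aliquot = 1/3 × 2.676 × 10^-3 = 8.919 × 10^-4 mol
[BrO3^-] = 8.919 × 10^-4 / 0.01028 = 0.08676 mol/L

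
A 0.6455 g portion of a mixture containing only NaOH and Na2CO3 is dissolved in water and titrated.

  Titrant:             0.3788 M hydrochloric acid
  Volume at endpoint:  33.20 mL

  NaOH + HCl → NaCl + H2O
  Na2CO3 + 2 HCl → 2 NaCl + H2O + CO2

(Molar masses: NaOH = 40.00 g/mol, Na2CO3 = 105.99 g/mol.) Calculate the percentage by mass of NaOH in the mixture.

10.00 %

n(HCl) = 0.03320 × 0.3788 = 0.01258 mol
Let x = n(NaOH), y = n(Na2CO3).
Titrant: 1x + 2y = 0.01258;  mass: 40.00x + 105.99y = 0.6455
Solving, x = 1.614 × 10^-3 mol, y = 5.481 × 10^-3 mol
mass of NaOH = 1.614 × 10^-3 × 40.00 = 0.06456 g
% NaOH = 0.06456 / 0.6455 × 100 = 10.00 %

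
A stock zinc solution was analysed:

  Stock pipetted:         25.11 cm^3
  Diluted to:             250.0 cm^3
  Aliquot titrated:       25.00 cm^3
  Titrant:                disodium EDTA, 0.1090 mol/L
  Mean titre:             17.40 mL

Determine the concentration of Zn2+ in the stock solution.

Zn^2+ + EDTA^4- → [Zn(EDTA)]^2-
n(EDTA) = 0.01740 × 0.1090 = 1.897 × 10^-3 mol
n(Zn2+) in the aliquot = 1.897 × 10^-3 mol (1:1 ratio)
[Zn2+]_dilute = 1.897 × 10^-3 / 0.02500 = 0.07586 mol/L
Dilution factor = 250.0 / 25.11 = 9.956
[Zn2+]_stock = 0.07586 × 9.956 = 0.7553 mol/L

0.7553 mol/L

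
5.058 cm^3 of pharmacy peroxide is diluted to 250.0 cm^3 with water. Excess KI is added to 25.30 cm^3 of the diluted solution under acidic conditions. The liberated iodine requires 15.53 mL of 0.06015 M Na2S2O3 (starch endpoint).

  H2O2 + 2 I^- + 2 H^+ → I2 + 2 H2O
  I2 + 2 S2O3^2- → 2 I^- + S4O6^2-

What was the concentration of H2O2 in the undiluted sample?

0.9125 M

n(S2O3^2-) = 0.01553 × 0.06015 = 9.341 × 10^-4 mol
n(I2) = n(S2O3^2-)/2 = 4.671 × 10^-4 mol
n(H2O2) in the aliquot = 4.671 × 10^-4 mol (1:1 ratio)
[H2O2]_dilute = 4.671 × 10^-4 / 0.02530 = 0.01846 mol/L
[H2O2]_original = 0.01846 × 250.0/5.058 = 0.9125 mol/L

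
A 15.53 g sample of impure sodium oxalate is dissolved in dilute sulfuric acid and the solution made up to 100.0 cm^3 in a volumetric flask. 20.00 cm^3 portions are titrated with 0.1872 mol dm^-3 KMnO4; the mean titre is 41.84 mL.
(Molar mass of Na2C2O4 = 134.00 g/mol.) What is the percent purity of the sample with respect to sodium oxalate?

84.48 %

2 MnO4^- + 5 C2O4^2- + 16 H^+ → 2 Mn^2+ + 10 CO2 + 8 H2O
n(KMnO4) per titration = 0.04184 × 0.1872 = 7.832 × 10^-3 mol
From the 5:2 ratio, n(Na2C2O4) in each aliquot = 5/2 × 7.832 × 10^-3 = 0.01958 mol
n(Na2C2O4) in the whole flask = 0.01958 × 100.0/20.00 = 0.09791 mol
mass of Na2C2O4 = 0.09791 × 134.00 = 13.12 g
% Na2C2O4 = 13.12 / 15.53 × 100 = 84.48 %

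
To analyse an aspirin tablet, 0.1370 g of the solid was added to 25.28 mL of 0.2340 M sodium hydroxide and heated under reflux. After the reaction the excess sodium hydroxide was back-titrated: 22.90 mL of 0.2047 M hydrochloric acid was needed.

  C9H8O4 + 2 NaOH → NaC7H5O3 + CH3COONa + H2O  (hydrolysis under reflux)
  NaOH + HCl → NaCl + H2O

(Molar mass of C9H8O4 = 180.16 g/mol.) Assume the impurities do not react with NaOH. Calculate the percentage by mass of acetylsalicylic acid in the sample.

80.74 %

n(NaOH) added = 0.02528 × 0.2340 = 5.916 × 10^-3 mol
n(HCl) used in back-titration = 0.02290 × 0.2047 = 4.688 × 10^-3 mol
n(NaOH) left over = 4.688 × 10^-3 mol (1:1 ratio)
n(NaOH) consumed by analyte = 5.916 × 10^-3 − 4.688 × 10^-3 = 1.228 × 10^-3 mol
From the 1:2 ratio, n(C9H8O4) = 1/2 × 1.228 × 10^-3 = 6.139 × 10^-4 mol
mass of C9H8O4 = 6.139 × 10^-4 × 180.16 = 0.1106 g
% C9H8O4 = 0.1106 / 0.1370 × 100 = 80.74 %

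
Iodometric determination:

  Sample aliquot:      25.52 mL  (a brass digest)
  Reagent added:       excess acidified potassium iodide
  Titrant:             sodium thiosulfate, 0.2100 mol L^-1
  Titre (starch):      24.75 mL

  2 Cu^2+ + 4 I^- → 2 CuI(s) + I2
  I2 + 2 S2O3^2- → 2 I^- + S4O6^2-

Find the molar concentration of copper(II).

0.2037 mol/L

n(S2O3^2-) = 0.02475 × 0.2100 = 5.197 × 10^-3 mol
n(I2) = n(S2O3^2-)/2 = 2.599 × 10^-3 mol
From the 2:1 ratio, n(Cu2+) in the aliquot = 2/1 × 2.599 × 10^-3 = 5.197 × 10^-3 mol
[Cu2+] = 5.197 × 10^-3 / 0.02552 = 0.2037 mol/L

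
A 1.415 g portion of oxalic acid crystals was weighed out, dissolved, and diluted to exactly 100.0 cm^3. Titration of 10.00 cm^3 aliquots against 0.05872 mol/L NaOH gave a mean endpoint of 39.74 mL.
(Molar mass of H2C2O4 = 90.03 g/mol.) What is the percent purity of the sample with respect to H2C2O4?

H2C2O4 + 2 NaOH → Na2C2O4 + 2 H2O
n(NaOH) per titration = 0.03974 × 0.05872 = 2.334 × 10^-3 mol
From the 1:2 ratio, n(H2C2O4) in each aliquot = 1/2 × 2.334 × 10^-3 = 1.167 × 10^-3 mol
n(H2C2O4) in the whole flask = 1.167 × 10^-3 × 100.0/10.00 = 0.01167 mol
mass of H2C2O4 = 0.01167 × 90.03 = 1.050 g
% H2C2O4 = 1.050 / 1.415 × 100 = 74.24 %

74.24 %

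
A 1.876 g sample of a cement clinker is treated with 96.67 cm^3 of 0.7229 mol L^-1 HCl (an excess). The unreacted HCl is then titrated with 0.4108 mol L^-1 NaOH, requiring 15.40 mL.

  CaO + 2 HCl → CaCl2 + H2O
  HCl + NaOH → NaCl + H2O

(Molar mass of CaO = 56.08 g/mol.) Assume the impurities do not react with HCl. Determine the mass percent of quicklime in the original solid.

n(HCl) added = 0.09667 × 0.7229 = 0.06988 mol
n(NaOH) used in back-titration = 0.01540 × 0.4108 = 6.326 × 10^-3 mol
n(HCl) left over = 6.326 × 10^-3 mol (1:1 ratio)
n(HCl) consumed by analyte = 0.06988 − 6.326 × 10^-3 = 0.06356 mol
From the 1:2 ratio, n(CaO) = 1/2 × 0.06356 = 0.03178 mol
mass of CaO = 0.03178 × 56.08 = 1.782 g
% CaO = 1.782 / 1.876 × 100 = 95.00 %

95.00 %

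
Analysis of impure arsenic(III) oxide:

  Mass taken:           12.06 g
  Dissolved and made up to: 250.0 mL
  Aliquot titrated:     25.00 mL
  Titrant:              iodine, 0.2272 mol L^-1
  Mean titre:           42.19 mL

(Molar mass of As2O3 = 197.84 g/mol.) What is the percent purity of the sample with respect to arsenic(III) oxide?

As2O3 + 2 I2 + 2 H2O → As2O5 + 4 HI
n(I2) per titration = 0.04219 × 0.2272 = 9.586 × 10^-3 mol
From the 1:2 ratio, n(As2O3) in each aliquot = 1/2 × 9.586 × 10^-3 = 4.793 × 10^-3 mol
n(As2O3) in the whole flask = 4.793 × 10^-3 × 250.0/25.00 = 0.04793 mol
mass of As2O3 = 0.04793 × 197.84 = 9.482 g
% As2O3 = 9.482 / 12.06 × 100 = 78.62 %

78.62 %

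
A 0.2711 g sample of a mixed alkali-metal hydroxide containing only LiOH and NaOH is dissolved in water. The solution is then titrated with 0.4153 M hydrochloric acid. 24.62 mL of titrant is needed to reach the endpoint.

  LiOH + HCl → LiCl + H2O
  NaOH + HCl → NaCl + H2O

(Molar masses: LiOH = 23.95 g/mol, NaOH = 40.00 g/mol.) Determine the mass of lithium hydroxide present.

0.2058 g

n(HCl) = 0.02462 × 0.4153 = 0.01022 mol
Let x = n(LiOH), y = n(NaOH).
Titrant: 1x + 1y = 0.01022;  mass: 23.95x + 40.00y = 0.2711
Solving, x = 8.591 × 10^-3 mol, y = 1.634 × 10^-3 mol
mass of LiOH = 8.591 × 10^-3 × 23.95 = 0.2058 g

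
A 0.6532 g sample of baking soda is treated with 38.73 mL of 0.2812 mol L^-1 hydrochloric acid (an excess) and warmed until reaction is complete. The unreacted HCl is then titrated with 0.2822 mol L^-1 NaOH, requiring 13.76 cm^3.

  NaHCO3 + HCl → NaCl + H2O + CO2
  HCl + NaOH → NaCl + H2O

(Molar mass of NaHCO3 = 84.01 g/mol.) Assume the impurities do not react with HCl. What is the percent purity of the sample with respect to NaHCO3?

n(HCl) added = 0.03873 × 0.2812 = 0.01089 mol
n(NaOH) used in back-titration = 0.01376 × 0.2822 = 3.883 × 10^-3 mol
n(HCl) left over = 3.883 × 10^-3 mol (1:1 ratio)
n(HCl) consumed by analyte = 0.01089 − 3.883 × 10^-3 = 7.008 × 10^-3 mol
n(NaHCO3) = 7.008 × 10^-3 mol (1:1 ratio)
mass of NaHCO3 = 7.008 × 10^-3 × 84.01 = 0.5887 g
% NaHCO3 = 0.5887 / 0.6532 × 100 = 90.13 %

90.13 %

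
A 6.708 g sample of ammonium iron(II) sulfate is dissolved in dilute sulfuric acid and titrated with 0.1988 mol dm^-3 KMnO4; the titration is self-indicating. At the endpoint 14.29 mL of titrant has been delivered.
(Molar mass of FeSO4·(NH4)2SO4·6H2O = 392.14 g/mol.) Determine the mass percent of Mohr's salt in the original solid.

MnO4^- + 5 Fe^2+ + 8 H^+ → Mn^2+ + 5 Fe^3+ + 4 H2O
n(KMnO4) = 0.01429 L × 0.1988 mol/L = 2.841 × 10^-3 mol
From the 5:1 ratio, n(FeSO4·(NH4)2SO4·6H2O) = 5/1 × 2.841 × 10^-3 = 0.01420 mol
mass of FeSO4·(NH4)2SO4·6H2O = 0.01420 × 392.14 g/mol = 5.570 g
% FeSO4·(NH4)2SO4·6H2O = 5.570 / 6.708 × 100 = 83.04 %

83.04 %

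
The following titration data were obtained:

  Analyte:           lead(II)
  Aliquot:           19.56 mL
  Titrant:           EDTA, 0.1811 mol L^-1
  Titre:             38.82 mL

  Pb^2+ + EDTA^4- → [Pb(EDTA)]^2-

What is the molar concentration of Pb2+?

0.3594 mol/L

n(EDTA) = 0.03882 L × 0.1811 mol/L = 7.030 × 10^-3 mol
n(Pb2+) = 7.030 × 10^-3 mol (1:1 mole ratio)
[Pb2+] = 7.030 × 10^-3 mol / 0.01956 L = 0.3594 mol/L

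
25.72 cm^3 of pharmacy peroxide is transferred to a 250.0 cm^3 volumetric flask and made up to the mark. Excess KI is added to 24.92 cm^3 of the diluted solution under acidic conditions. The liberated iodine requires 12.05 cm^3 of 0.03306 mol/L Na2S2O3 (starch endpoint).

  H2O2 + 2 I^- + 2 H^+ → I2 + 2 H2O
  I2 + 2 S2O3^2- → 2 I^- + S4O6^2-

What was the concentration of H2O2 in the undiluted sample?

n(S2O3^2-) = 0.01205 × 0.03306 = 3.984 × 10^-4 mol
n(I2) = n(S2O3^2-)/2 = 1.992 × 10^-4 mol
n(H2O2) in the aliquot = 1.992 × 10^-4 mol (1:1 ratio)
[H2O2]_dilute = 1.992 × 10^-4 / 0.02492 = 0.007993 mol/L
[H2O2]_original = 0.007993 × 250.0/25.72 = 0.07769 mol/L

0.07769 mol/L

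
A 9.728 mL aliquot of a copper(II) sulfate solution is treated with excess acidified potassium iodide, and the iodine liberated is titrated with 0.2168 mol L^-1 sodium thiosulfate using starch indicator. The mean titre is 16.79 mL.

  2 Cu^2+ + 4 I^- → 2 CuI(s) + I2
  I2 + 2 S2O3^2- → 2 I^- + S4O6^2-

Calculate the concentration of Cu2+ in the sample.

n(S2O3^2-) = 0.01679 × 0.2168 = 3.640 × 10^-3 mol
n(I2) = n(S2O3^2-)/2 = 1.820 × 10^-3 mol
From the 2:1 ratio, n(Cu2+) in the aliquot = 2/1 × 1.820 × 10^-3 = 3.640 × 10^-3 mol
[Cu2+] = 3.640 × 10^-3 / 0.009728 = 0.3742 mol/L

0.3742 mol/L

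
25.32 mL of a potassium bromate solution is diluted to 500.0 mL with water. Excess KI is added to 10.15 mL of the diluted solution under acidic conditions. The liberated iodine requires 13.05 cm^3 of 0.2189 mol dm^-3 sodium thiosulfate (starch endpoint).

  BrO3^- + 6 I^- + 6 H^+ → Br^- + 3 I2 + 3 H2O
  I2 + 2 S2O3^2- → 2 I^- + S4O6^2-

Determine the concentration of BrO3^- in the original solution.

0.9263 mol/L

n(S2O3^2-) = 0.01305 × 0.2189 = 2.857 × 10^-3 mol
n(I2) = n(S2O3^2-)/2 = 1.428 × 10^-3 mol
From the 1:3 ratio, n(BrO3^-) in the aliquot = 1/3 × 1.428 × 10^-3 = 4.761 × 10^-4 mol
[BrO3^-]_dilute = 4.761 × 10^-4 / 0.01015 = 0.04691 mol/L
[BrO3^-]_original = 0.04691 × 500.0/25.32 = 0.9263 mol/L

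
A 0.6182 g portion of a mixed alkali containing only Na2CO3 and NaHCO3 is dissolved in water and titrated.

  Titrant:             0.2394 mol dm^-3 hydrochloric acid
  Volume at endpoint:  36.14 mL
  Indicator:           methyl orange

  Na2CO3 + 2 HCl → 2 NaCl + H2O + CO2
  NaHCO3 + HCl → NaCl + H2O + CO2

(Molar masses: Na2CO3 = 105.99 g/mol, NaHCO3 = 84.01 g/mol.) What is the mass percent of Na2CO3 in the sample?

30.03 %

n(HCl) = 0.03614 × 0.2394 = 8.652 × 10^-3 mol
Let x = n(Na2CO3), y = n(NaHCO3).
Titrant: 2x + 1y = 8.652 × 10^-3;  mass: 105.99x + 84.01y = 0.6182
Solving, x = 1.752 × 10^-3 mol, y = 5.149 × 10^-3 mol
mass of Na2CO3 = 1.752 × 10^-3 × 105.99 = 0.1856 g
% Na2CO3 = 0.1856 / 0.6182 × 100 = 30.03 %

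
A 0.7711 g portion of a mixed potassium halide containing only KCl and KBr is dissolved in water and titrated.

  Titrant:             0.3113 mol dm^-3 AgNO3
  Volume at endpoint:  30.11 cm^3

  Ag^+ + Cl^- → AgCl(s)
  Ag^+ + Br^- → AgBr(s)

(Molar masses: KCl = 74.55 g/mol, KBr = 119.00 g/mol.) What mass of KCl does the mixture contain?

n(AgNO3) = 0.03011 × 0.3113 = 9.373 × 10^-3 mol
Let x = n(KCl), y = n(KBr).
Titrant: 1x + 1y = 9.373 × 10^-3;  mass: 74.55x + 119.00y = 0.7711
Solving, x = 7.746 × 10^-3 mol, y = 1.627 × 10^-3 mol
mass of KCl = 7.746 × 10^-3 × 74.55 = 0.5775 g

0.5775 g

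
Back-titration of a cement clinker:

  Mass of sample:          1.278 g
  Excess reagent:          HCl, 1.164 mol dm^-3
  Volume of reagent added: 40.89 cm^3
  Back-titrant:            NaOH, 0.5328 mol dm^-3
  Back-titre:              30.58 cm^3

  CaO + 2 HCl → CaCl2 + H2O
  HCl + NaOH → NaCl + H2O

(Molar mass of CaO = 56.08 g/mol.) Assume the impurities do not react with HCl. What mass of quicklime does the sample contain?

0.8777 g

n(HCl) added = 0.04089 × 1.164 = 0.04760 mol
n(NaOH) used in back-titration = 0.03058 × 0.5328 = 0.01629 mol
n(HCl) left over = 0.01629 mol (1:1 ratio)
n(HCl) consumed by analyte = 0.04760 − 0.01629 = 0.03130 mol
From the 1:2 ratio, n(CaO) = 1/2 × 0.03130 = 0.01565 mol
mass of CaO = 0.01565 × 56.08 = 0.8777 g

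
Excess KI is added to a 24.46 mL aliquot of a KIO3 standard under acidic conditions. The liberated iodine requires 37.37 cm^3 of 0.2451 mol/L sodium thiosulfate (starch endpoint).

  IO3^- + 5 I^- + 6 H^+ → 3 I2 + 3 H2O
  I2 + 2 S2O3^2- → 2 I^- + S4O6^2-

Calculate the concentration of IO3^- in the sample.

n(S2O3^2-) = 0.03737 × 0.2451 = 9.159 × 10^-3 mol
n(I2) = n(S2O3^2-)/2 = 4.580 × 10^-3 mol
From the 1:3 ratio, n(IO3^-) in the aliquot = 1/3 × 4.580 × 10^-3 = 1.527 × 10^-3 mol
[IO3^-] = 1.527 × 10^-3 / 0.02446 = 0.06241 mol/L

0.06241 mol/L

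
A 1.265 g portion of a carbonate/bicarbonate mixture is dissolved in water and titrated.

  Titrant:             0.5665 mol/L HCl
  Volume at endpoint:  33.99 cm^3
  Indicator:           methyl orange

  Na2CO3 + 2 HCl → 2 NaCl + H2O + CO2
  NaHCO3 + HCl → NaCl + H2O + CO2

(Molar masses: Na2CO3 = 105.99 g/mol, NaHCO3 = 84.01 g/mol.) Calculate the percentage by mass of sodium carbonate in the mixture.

47.63 %

n(HCl) = 0.03399 × 0.5665 = 0.01926 mol
Let x = n(Na2CO3), y = n(NaHCO3).
Titrant: 2x + 1y = 0.01926;  mass: 105.99x + 84.01y = 1.265
Solving, x = 5.685 × 10^-3 mol, y = 7.885 × 10^-3 mol
mass of Na2CO3 = 5.685 × 10^-3 × 105.99 = 0.6026 g
% Na2CO3 = 0.6026 / 1.265 × 100 = 47.63 %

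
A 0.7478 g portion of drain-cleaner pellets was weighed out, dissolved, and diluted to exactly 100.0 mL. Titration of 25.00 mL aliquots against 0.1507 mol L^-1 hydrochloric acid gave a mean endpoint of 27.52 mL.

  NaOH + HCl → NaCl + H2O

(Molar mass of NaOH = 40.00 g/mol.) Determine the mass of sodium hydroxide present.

0.6636 g

n(HCl) per titration = 0.02752 × 0.1507 = 4.147 × 10^-3 mol
n(NaOH) in each aliquot = 4.147 × 10^-3 mol (1:1 ratio)
n(NaOH) in the whole flask = 4.147 × 10^-3 × 100.0/25.00 = 0.01659 mol
mass of NaOH = 0.01659 × 40.00 = 0.6636 g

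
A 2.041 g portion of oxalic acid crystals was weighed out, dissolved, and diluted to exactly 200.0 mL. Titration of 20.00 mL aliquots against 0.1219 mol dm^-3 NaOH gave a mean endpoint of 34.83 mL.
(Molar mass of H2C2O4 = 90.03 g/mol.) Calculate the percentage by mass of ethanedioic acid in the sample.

93.64 %

H2C2O4 + 2 NaOH → Na2C2O4 + 2 H2O
n(NaOH) per titration = 0.03483 × 0.1219 = 4.246 × 10^-3 mol
From the 1:2 ratio, n(H2C2O4) in each aliquot = 1/2 × 4.246 × 10^-3 = 2.123 × 10^-3 mol
n(H2C2O4) in the whole flask = 2.123 × 10^-3 × 200.0/20.00 = 0.02123 mol
mass of H2C2O4 = 0.02123 × 90.03 = 1.911 g
% H2C2O4 = 1.911 / 2.041 × 100 = 93.64 %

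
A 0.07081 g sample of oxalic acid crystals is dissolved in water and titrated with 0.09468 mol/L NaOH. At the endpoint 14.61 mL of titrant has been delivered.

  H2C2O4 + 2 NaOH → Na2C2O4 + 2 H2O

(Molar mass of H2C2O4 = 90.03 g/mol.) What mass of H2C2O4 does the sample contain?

0.06227 g

n(NaOH) = 0.01461 L × 0.09468 mol/L = 1.383 × 10^-3 mol
From the 1:2 ratio, n(H2C2O4) = 1/2 × 1.383 × 10^-3 = 6.916 × 10^-4 mol
mass of H2C2O4 = 6.916 × 10^-4 × 90.03 g/mol = 0.06227 g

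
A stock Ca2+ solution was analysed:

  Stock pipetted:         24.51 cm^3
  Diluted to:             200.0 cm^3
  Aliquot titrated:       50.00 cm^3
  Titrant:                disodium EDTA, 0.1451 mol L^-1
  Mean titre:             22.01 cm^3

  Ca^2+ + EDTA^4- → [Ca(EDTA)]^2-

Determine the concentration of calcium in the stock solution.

n(EDTA) = 0.02201 × 0.1451 = 3.194 × 10^-3 mol
n(Ca2+) in the aliquot = 3.194 × 10^-3 mol (1:1 ratio)
[Ca2+]_dilute = 3.194 × 10^-3 / 0.05000 = 0.06387 mol/L
Dilution factor = 200.0 / 24.51 = 8.160
[Ca2+]_stock = 0.06387 × 8.160 = 0.5212 mol/L

0.5212 mol/L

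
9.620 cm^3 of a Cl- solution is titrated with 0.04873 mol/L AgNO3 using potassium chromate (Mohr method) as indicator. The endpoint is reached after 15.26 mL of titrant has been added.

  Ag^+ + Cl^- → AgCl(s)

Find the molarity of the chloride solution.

0.07730 mol/L

n(AgNO3) = 0.01526 L × 0.04873 mol/L = 7.436 × 10^-4 mol
n(Cl-) = 7.436 × 10^-4 mol (1:1 mole ratio)
[Cl-] = 7.436 × 10^-4 mol / 0.009620 L = 0.07730 mol/L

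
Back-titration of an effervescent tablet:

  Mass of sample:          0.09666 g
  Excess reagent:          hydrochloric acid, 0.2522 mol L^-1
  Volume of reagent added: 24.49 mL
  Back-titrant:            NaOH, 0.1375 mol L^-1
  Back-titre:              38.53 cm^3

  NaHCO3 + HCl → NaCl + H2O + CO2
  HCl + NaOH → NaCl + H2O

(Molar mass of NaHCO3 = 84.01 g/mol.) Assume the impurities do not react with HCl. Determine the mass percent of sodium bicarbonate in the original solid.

n(HCl) added = 0.02449 × 0.2522 = 6.176 × 10^-3 mol
n(NaOH) used in back-titration = 0.03853 × 0.1375 = 5.298 × 10^-3 mol
n(HCl) left over = 5.298 × 10^-3 mol (1:1 ratio)
n(HCl) consumed by analyte = 6.176 × 10^-3 − 5.298 × 10^-3 = 8.785 × 10^-4 mol
n(NaHCO3) = 8.785 × 10^-4 mol (1:1 ratio)
mass of NaHCO3 = 8.785 × 10^-4 × 84.01 = 0.07380 g
% NaHCO3 = 0.07380 / 0.09666 × 100 = 76.35 %

76.35 %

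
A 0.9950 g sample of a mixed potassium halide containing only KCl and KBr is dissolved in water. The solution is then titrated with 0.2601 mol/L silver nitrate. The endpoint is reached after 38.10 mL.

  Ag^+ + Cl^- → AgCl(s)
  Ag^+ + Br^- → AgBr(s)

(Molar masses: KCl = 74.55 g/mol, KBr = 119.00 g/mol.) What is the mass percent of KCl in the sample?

n(AgNO3) = 0.03810 × 0.2601 = 9.910 × 10^-3 mol
Let x = n(KCl), y = n(KBr).
Titrant: 1x + 1y = 9.910 × 10^-3;  mass: 74.55x + 119.00y = 0.9950
Solving, x = 4.145 × 10^-3 mol, y = 5.764 × 10^-3 mol
mass of KCl = 4.145 × 10^-3 × 74.55 = 0.3090 g
% KCl = 0.3090 / 0.9950 × 100 = 31.06 %

31.06 %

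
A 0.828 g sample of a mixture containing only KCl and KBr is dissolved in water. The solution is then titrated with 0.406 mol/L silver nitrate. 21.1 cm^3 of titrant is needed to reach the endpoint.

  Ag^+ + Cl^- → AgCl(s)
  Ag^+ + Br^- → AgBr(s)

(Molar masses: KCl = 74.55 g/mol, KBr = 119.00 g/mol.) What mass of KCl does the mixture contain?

n(AgNO3) = 0.0211 × 0.406 = 8.57 × 10^-3 mol
Let x = n(KCl), y = n(KBr).
Titrant: 1x + 1y = 8.57 × 10^-3;  mass: 74.55x + 119.00y = 0.828
Solving, x = 4.31 × 10^-3 mol, y = 4.26 × 10^-3 mol
mass of KCl = 4.31 × 10^-3 × 74.55 = 0.321 g

0.321 g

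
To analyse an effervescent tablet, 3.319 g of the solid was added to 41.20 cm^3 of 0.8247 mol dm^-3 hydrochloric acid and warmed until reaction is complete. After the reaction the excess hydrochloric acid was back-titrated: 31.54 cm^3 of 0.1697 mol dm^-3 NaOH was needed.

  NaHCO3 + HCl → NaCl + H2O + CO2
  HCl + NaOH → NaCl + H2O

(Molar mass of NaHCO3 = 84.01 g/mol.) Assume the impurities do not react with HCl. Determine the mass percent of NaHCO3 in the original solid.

n(HCl) added = 0.04120 × 0.8247 = 0.03398 mol
n(NaOH) used in back-titration = 0.03154 × 0.1697 = 5.352 × 10^-3 mol
n(HCl) left over = 5.352 × 10^-3 mol (1:1 ratio)
n(HCl) consumed by analyte = 0.03398 − 5.352 × 10^-3 = 0.02863 mol
n(NaHCO3) = 0.02863 mol (1:1 ratio)
mass of NaHCO3 = 0.02863 × 84.01 = 2.405 g
% NaHCO3 = 2.405 / 3.319 × 100 = 72.46 %

72.46 %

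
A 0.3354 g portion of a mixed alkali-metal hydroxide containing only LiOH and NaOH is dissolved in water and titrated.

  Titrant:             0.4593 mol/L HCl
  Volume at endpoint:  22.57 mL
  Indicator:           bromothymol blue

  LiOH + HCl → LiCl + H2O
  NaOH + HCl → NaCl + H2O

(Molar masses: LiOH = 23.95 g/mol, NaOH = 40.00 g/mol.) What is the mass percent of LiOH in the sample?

35.26 %

n(HCl) = 0.02257 × 0.4593 = 0.01037 mol
Let x = n(LiOH), y = n(NaOH).
Titrant: 1x + 1y = 0.01037;  mass: 23.95x + 40.00y = 0.3354
Solving, x = 4.938 × 10^-3 mol, y = 5.428 × 10^-3 mol
mass of LiOH = 4.938 × 10^-3 × 23.95 = 0.1183 g
% LiOH = 0.1183 / 0.3354 × 100 = 35.26 %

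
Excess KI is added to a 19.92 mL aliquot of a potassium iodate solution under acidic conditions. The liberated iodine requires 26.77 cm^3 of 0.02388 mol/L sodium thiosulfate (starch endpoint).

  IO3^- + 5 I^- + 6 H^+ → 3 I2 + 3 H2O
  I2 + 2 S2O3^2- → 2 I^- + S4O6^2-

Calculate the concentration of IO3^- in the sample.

0.005349 mol/L

n(S2O3^2-) = 0.02677 × 0.02388 = 6.393 × 10^-4 mol
n(I2) = n(S2O3^2-)/2 = 3.196 × 10^-4 mol
From the 1:3 ratio, n(IO3^-) in the aliquot = 1/3 × 3.196 × 10^-4 = 1.065 × 10^-4 mol
[IO3^-] = 1.065 × 10^-4 / 0.01992 = 0.005349 mol/L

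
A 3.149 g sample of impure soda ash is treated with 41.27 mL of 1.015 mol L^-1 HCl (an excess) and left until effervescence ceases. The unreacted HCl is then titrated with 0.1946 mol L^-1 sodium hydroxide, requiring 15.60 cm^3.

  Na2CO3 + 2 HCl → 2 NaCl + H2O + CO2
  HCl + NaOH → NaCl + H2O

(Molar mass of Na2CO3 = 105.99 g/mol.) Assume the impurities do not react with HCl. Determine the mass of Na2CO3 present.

2.059 g

n(HCl) added = 0.04127 × 1.015 = 0.04189 mol
n(NaOH) used in back-titration = 0.01560 × 0.1946 = 3.036 × 10^-3 mol
n(HCl) left over = 3.036 × 10^-3 mol (1:1 ratio)
n(HCl) consumed by analyte = 0.04189 − 3.036 × 10^-3 = 0.03885 mol
From the 1:2 ratio, n(Na2CO3) = 1/2 × 0.03885 = 0.01943 mol
mass of Na2CO3 = 0.01943 × 105.99 = 2.059 g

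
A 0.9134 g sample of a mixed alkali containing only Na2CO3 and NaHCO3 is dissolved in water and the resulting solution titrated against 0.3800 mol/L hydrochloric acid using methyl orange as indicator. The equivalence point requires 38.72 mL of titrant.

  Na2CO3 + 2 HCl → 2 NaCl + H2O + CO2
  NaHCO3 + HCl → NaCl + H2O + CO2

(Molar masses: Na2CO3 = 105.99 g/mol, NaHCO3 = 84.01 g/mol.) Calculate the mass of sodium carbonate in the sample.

n(HCl) = 0.03872 × 0.3800 = 0.01471 mol
Let x = n(Na2CO3), y = n(NaHCO3).
Titrant: 2x + 1y = 0.01471;  mass: 105.99x + 84.01y = 0.9134
Solving, x = 5.202 × 10^-3 mol, y = 4.309 × 10^-3 mol
mass of Na2CO3 = 5.202 × 10^-3 × 105.99 = 0.5514 g

0.5514 g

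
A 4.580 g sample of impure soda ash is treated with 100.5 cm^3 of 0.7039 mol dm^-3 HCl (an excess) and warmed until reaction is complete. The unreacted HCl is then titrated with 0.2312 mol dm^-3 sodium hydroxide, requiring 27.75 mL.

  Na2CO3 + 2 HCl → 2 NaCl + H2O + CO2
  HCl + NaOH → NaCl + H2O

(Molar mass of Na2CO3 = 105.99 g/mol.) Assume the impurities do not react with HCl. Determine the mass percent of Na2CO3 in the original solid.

n(HCl) added = 0.1005 × 0.7039 = 0.07074 mol
n(NaOH) used in back-titration = 0.02775 × 0.2312 = 6.416 × 10^-3 mol
n(HCl) left over = 6.416 × 10^-3 mol (1:1 ratio)
n(HCl) consumed by analyte = 0.07074 − 6.416 × 10^-3 = 0.06433 mol
From the 1:2 ratio, n(Na2CO3) = 1/2 × 0.06433 = 0.03216 mol
mass of Na2CO3 = 0.03216 × 105.99 = 3.409 g
% Na2CO3 = 3.409 / 4.580 × 100 = 74.43 %

74.43 %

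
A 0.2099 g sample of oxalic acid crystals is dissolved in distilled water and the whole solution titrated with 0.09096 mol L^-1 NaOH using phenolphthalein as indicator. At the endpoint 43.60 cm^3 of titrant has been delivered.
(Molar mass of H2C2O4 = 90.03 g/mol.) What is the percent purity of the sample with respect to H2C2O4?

H2C2O4 + 2 NaOH → Na2C2O4 + 2 H2O
n(NaOH) = 0.04360 L × 0.09096 mol/L = 3.966 × 10^-3 mol
From the 1:2 ratio, n(H2C2O4) = 1/2 × 3.966 × 10^-3 = 1.983 × 10^-3 mol
mass of H2C2O4 = 1.983 × 10^-3 × 90.03 g/mol = 0.1785 g
% H2C2O4 = 0.1785 / 0.2099 × 100 = 85.05 %

85.05 %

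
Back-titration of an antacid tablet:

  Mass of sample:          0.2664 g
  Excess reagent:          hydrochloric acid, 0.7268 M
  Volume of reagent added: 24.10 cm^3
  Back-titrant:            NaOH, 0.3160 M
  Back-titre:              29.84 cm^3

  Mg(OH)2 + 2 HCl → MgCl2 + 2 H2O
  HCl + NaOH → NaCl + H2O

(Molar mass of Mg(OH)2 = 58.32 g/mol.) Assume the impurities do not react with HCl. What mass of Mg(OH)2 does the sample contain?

n(HCl) added = 0.02410 × 0.7268 = 0.01752 mol
n(NaOH) used in back-titration = 0.02984 × 0.3160 = 9.429 × 10^-3 mol
n(HCl) left over = 9.429 × 10^-3 mol (1:1 ratio)
n(HCl) consumed by analyte = 0.01752 − 9.429 × 10^-3 = 8.086 × 10^-3 mol
From the 1:2 ratio, n(Mg(OH)2) = 1/2 × 8.086 × 10^-3 = 4.043 × 10^-3 mol
mass of Mg(OH)2 = 4.043 × 10^-3 × 58.32 = 0.2358 g

0.2358 g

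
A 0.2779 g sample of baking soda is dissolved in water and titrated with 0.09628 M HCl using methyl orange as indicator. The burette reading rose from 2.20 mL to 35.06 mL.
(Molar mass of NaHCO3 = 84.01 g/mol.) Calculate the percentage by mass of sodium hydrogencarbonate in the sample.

NaHCO3 + HCl → NaCl + H2O + CO2
n(HCl) = 0.03286 L × 0.09628 mol/L = 3.164 × 10^-3 mol
n(NaHCO3) = 3.164 × 10^-3 mol (1:1 ratio)
mass of NaHCO3 = 3.164 × 10^-3 × 84.01 g/mol = 0.2658 g
% NaHCO3 = 0.2658 / 0.2779 × 100 = 95.64 %

95.64 %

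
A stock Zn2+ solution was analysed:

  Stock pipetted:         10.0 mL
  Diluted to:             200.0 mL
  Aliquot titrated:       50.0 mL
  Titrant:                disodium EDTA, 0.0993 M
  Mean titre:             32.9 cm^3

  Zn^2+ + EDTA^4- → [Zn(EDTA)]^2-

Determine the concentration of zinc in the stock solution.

1.31 M

n(EDTA) = 0.0329 × 0.0993 = 3.27 × 10^-3 mol
n(Zn2+) in the aliquot = 3.27 × 10^-3 mol (1:1 ratio)
[Zn2+]_dilute = 3.27 × 10^-3 / 0.0500 = 0.0653 mol/L
Dilution factor = 200.0 / 10.0 = 20.00
[Zn2+]_stock = 0.0653 × 20.00 = 1.31 mol/L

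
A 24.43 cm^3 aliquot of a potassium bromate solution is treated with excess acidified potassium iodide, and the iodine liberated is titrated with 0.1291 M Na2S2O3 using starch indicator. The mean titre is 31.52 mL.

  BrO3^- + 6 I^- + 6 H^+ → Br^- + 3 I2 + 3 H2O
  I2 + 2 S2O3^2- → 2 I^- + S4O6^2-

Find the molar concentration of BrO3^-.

n(S2O3^2-) = 0.03152 × 0.1291 = 4.069 × 10^-3 mol
n(I2) = n(S2O3^2-)/2 = 2.035 × 10^-3 mol
From the 1:3 ratio, n(BrO3^-) in the aliquot = 1/3 × 2.035 × 10^-3 = 6.782 × 10^-4 mol
[BrO3^-] = 6.782 × 10^-4 / 0.02443 = 0.02776 mol/L

0.02776 M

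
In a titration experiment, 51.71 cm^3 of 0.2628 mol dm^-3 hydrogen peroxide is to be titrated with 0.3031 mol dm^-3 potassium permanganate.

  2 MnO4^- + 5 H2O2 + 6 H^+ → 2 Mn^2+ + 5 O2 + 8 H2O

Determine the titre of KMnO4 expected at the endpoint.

17.93 mL

n(H2O2) = 0.05171 L × 0.2628 mol/L = 0.01359 mol
From the 2:5 stoichiometry, n(KMnO4) = 2/5 × 0.01359 = 5.436 × 10^-3 mol
V(KMnO4) = 5.436 × 10^-3 mol / 0.3031 mol/L = 0.01793 L = 17.93 mL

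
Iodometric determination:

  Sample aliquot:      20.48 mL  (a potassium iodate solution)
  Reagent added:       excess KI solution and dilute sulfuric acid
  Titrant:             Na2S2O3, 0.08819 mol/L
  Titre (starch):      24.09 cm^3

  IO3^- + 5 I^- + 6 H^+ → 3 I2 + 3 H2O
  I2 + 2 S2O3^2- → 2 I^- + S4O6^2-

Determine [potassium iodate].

n(S2O3^2-) = 0.02409 × 0.08819 = 2.124 × 10^-3 mol
n(I2) = n(S2O3^2-)/2 = 1.062 × 10^-3 mol
From the 1:3 ratio, n(IO3^-) in the aliquot = 1/3 × 1.062 × 10^-3 = 3.541 × 10^-4 mol
[IO3^-] = 3.541 × 10^-4 / 0.02048 = 0.01729 mol/L

0.01729 mol/L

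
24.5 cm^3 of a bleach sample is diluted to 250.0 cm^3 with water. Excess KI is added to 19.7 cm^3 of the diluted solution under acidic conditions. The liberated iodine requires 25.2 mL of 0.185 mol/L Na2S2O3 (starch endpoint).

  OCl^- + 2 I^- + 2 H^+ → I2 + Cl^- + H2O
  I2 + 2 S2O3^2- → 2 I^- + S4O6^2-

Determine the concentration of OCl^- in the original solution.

1.21 mol/L

n(S2O3^2-) = 0.0252 × 0.185 = 4.66 × 10^-3 mol
n(I2) = n(S2O3^2-)/2 = 2.33 × 10^-3 mol
n(OCl^-) in the aliquot = 2.33 × 10^-3 mol (1:1 ratio)
[OCl^-]_dilute = 2.33 × 10^-3 / 0.0197 = 0.118 mol/L
[OCl^-]_original = 0.118 × 250.0/24.5 = 1.21 mol/L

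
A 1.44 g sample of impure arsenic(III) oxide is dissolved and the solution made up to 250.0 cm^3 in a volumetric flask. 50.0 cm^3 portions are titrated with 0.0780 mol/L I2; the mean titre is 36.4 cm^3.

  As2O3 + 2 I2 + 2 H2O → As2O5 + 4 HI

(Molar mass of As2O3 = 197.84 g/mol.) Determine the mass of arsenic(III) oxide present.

n(I2) per titration = 0.0364 × 0.0780 = 2.84 × 10^-3 mol
From the 1:2 ratio, n(As2O3) in each aliquot = 1/2 × 2.84 × 10^-3 = 1.42 × 10^-3 mol
n(As2O3) in the whole flask = 1.42 × 10^-3 × 250.0/50.0 = 7.10 × 10^-3 mol
mass of As2O3 = 7.10 × 10^-3 × 197.84 = 1.40 g

1.40 g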